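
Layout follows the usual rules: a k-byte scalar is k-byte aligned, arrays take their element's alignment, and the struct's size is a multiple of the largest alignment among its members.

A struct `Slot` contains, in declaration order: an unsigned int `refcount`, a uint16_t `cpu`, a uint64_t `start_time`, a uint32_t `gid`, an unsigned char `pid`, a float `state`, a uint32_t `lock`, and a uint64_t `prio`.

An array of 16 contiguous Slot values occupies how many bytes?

refcount at 0 (size 4, align 4) → ends 4
cpu at 4 (size 2, align 2) → ends 6
pad 2 to align 8 for start_time
start_time at 8 (size 8, align 8) → ends 16
gid at 16 (size 4, align 4) → ends 20
pid at 20 (size 1, align 1) → ends 21
pad 3 to align 4 for state
state at 24 (size 4, align 4) → ends 28
lock at 28 (size 4, align 4) → ends 32
prio at 32 (size 8, align 8) → ends 40
total 40 bytes, alignment 8
array of 16: 16 × 40 = 640

640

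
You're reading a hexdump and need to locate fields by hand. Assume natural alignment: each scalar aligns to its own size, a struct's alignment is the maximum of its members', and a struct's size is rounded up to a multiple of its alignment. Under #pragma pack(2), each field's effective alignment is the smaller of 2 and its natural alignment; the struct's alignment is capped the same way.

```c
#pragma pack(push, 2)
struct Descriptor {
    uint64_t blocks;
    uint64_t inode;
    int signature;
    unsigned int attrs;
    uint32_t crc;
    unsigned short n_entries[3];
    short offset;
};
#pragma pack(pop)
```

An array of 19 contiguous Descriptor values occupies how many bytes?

684

0..8  blocks  (8B, 2-aligned)
8..16  inode  (8B, 2-aligned)
16..20  signature  (4B, 2-aligned)
20..24  attrs  (4B, 2-aligned)
24..28  crc  (4B, 2-aligned)
28..34  n_entries  (6B, 2-aligned)
34..36  offset  (2B, 2-aligned)
sizeof = 36, alignof = 2
array of 19: 19 × 36 = 684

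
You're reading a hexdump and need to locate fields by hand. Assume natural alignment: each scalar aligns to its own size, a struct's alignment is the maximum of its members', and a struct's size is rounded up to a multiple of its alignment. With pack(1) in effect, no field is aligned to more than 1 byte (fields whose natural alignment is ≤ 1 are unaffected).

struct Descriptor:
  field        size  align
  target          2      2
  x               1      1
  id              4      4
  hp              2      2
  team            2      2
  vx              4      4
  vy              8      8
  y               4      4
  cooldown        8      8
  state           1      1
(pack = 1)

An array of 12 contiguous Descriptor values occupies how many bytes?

432

0..2  target  (2B, 1-aligned)
2..3  x  (1B, 1-aligned)
3..7  id  (4B, 1-aligned)
7..9  hp  (2B, 1-aligned)
9..11  team  (2B, 1-aligned)
11..15  vx  (4B, 1-aligned)
15..23  vy  (8B, 1-aligned)
23..27  y  (4B, 1-aligned)
27..35  cooldown  (8B, 1-aligned)
35..36  state  (1B, 1-aligned)
sizeof = 36, alignof = 1
array of 12: 12 × 36 = 432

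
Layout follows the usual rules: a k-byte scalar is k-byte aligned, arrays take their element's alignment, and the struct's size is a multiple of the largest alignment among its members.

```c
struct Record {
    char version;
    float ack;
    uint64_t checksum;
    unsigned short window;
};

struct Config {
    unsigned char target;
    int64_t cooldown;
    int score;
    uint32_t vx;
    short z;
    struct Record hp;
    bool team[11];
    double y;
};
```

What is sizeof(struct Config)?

Record: 0..1  version  (1B, 1-aligned); 1..4  -- padding (3B); 4..8  ack  (4B, 4-aligned); 8..16  checksum  (8B, 8-aligned); 16..18  window  (2B, 2-aligned); 18..24  -- tail padding (6B); sizeof = 24, alignof = 8
0..1  target  (1B, 1-aligned)
1..8  -- padding (7B)
8..16  cooldown  (8B, 8-aligned)
16..20  score  (4B, 4-aligned)
20..24  vx  (4B, 4-aligned)
24..26  z  (2B, 2-aligned)
26..32  -- padding (6B)
32..56  hp  (24B, 8-aligned)
56..67  team  (11B, 1-aligned)
67..72  -- padding (5B)
72..80  y  (8B, 8-aligned)
sizeof = 80, alignof = 8

80 bytes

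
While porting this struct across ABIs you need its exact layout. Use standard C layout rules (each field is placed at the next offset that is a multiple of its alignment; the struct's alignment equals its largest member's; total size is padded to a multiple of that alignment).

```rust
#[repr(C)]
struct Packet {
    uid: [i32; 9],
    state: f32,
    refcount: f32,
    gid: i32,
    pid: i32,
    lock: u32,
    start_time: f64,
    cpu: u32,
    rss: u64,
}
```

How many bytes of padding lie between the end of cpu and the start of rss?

0..36  uid  (36B, 4-aligned)
36..40  state  (4B, 4-aligned)
40..44  refcount  (4B, 4-aligned)
44..48  gid  (4B, 4-aligned)
48..52  pid  (4B, 4-aligned)
52..56  lock  (4B, 4-aligned)
56..64  start_time  (8B, 8-aligned)
64..68  cpu  (4B, 4-aligned)
68..72  -- padding (4B)
72..80  rss  (8B, 8-aligned)

4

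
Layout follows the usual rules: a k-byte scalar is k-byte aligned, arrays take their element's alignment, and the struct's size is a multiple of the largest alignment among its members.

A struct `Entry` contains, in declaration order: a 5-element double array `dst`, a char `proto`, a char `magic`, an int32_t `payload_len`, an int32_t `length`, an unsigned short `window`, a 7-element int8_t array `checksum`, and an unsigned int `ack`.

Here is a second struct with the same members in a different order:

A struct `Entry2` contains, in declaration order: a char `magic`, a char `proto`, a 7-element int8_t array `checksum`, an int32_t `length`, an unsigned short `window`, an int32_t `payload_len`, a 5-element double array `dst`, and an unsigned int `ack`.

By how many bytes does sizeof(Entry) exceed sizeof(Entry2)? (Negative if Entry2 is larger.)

@0: dst [40B, align 8] → 40
@40: proto [1B, align 1] → 41
@41: magic [1B, align 1] → 42
+2 pad (align 4)
@44: payload_len [4B, align 4] → 48
@48: length [4B, align 4] → 52
@52: window [2B, align 2] → 54
@54: checksum [7B, align 1] → 61
+3 pad (align 4)
@64: ack [4B, align 4] → 68
+4 tail pad (align 8)
size 72, align 8
— Entry2 —
@0: magic [1B, align 1] → 1
@1: proto [1B, align 1] → 2
@2: checksum [7B, align 1] → 9
+3 pad (align 4)
@12: length [4B, align 4] → 16
@16: window [2B, align 2] → 18
+2 pad (align 4)
@20: payload_len [4B, align 4] → 24
@24: dst [40B, align 8] → 64
@64: ack [4B, align 4] → 68
+4 tail pad (align 8)
size 72, align 8
72 − 72 = 0

0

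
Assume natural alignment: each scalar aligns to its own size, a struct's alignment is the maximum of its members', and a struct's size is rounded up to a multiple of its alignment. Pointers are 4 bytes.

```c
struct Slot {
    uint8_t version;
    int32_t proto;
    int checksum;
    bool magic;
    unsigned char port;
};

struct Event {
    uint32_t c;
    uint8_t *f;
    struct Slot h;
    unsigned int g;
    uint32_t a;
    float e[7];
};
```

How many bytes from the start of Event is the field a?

Slot: version at 0 (size 1, align 1) → ends 1; pad 3 to align 4 for proto; proto at 4 (size 4, align 4) → ends 8; checksum at 8 (size 4, align 4) → ends 12; magic at 12 (size 1, align 1) → ends 13; port at 13 (size 1, align 1) → ends 14; tail pad 2 to reach multiple of 4; total 16 bytes, alignment 4
c at 0 (size 4, align 4) → ends 4
f at 4 (size 4, align 4) → ends 8
h at 8 (size 16, align 4) → ends 24
g at 24 (size 4, align 4) → ends 28
a at 28 (size 4, align 4) → ends 32

28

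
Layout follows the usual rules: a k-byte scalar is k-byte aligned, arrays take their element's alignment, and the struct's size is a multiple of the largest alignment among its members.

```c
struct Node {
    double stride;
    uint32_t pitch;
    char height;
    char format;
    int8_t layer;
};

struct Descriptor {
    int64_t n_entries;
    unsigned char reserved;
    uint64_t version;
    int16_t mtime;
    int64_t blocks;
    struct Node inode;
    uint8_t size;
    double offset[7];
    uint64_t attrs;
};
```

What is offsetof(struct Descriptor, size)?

Node: stride at 0 (size 8, align 8) → ends 8; pitch at 8 (size 4, align 4) → ends 12; height at 12 (size 1, align 1) → ends 13; format at 13 (size 1, align 1) → ends 14; layer at 14 (size 1, align 1) → ends 15; tail pad 1 to reach multiple of 8; total 16 bytes, alignment 8
n_entries at 0 (size 8, align 8) → ends 8
reserved at 8 (size 1, align 1) → ends 9
pad 7 to align 8 for version
version at 16 (size 8, align 8) → ends 24
mtime at 24 (size 2, align 2) → ends 26
pad 6 to align 8 for blocks
blocks at 32 (size 8, align 8) → ends 40
inode at 40 (size 16, align 8) → ends 56
size at 56 (size 1, align 1) → ends 57

56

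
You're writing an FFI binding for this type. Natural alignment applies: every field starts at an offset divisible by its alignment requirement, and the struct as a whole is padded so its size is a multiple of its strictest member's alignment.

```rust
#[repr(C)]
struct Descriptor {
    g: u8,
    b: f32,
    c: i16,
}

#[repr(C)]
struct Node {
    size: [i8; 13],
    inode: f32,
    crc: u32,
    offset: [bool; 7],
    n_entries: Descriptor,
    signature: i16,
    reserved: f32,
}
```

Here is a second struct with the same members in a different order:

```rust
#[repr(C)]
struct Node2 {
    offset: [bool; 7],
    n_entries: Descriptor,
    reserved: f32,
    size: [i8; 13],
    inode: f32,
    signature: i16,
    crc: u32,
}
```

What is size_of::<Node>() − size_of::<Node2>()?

0

Descriptor: 0..1  g  (1B, 1-aligned); 1..4  -- padding (3B); 4..8  b  (4B, 4-aligned); 8..10  c  (2B, 2-aligned); 10..12  -- tail padding (2B); sizeof = 12, alignof = 4
0..13  size  (13B, 1-aligned)
13..16  -- padding (3B)
16..20  inode  (4B, 4-aligned)
20..24  crc  (4B, 4-aligned)
24..31  offset  (7B, 1-aligned)
31..32  -- padding (1B)
32..44  n_entries  (12B, 4-aligned)
44..46  signature  (2B, 2-aligned)
46..48  -- padding (2B)
48..52  reserved  (4B, 4-aligned)
sizeof = 52, alignof = 4
— Node2 —
0..7  offset  (7B, 1-aligned)
7..8  -- padding (1B)
8..20  n_entries  (12B, 4-aligned)
20..24  reserved  (4B, 4-aligned)
24..37  size  (13B, 1-aligned)
37..40  -- padding (3B)
40..44  inode  (4B, 4-aligned)
44..46  signature  (2B, 2-aligned)
46..48  -- padding (2B)
48..52  crc  (4B, 4-aligned)
sizeof = 52, alignof = 4
52 − 52 = 0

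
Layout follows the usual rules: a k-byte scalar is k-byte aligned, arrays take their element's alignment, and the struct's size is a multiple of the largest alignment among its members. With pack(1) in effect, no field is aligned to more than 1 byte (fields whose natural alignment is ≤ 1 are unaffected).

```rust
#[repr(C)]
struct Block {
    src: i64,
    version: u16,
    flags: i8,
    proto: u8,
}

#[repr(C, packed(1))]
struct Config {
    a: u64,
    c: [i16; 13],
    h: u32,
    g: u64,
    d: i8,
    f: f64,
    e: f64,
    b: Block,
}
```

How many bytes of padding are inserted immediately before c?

0

Block: 0..8  src  (8B, 8-aligned); 8..10  version  (2B, 2-aligned); 10..11  flags  (1B, 1-aligned); 11..12  proto  (1B, 1-aligned); 12..16  -- tail padding (4B); sizeof = 16, alignof = 8
0..8  a  (8B, 1-aligned)
8..34  c  (26B, 1-aligned)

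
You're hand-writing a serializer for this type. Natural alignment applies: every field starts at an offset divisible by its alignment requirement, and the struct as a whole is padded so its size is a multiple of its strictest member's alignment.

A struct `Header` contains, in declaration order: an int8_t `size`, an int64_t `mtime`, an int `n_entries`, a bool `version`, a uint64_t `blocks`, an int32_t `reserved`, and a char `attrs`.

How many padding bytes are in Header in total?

@0: size [1B, align 1] → 1
+7 pad (align 8)
@8: mtime [8B, align 8] → 16
@16: n_entries [4B, align 4] → 20
@20: version [1B, align 1] → 21
+3 pad (align 8)
@24: blocks [8B, align 8] → 32
@32: reserved [4B, align 4] → 36
@36: attrs [1B, align 1] → 37
+3 tail pad (align 8)
size 40, align 8
data bytes 27, size 40 → padding 13

13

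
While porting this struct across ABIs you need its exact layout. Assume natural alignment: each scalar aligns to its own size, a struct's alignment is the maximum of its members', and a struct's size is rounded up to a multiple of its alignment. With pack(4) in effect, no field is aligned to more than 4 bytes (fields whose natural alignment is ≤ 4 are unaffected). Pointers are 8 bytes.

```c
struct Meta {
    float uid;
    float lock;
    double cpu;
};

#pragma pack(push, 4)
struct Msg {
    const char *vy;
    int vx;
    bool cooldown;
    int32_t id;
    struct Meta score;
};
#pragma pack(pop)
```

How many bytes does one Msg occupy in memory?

36 bytes

Meta: uid at 0 (size 4, align 4) → ends 4; lock at 4 (size 4, align 4) → ends 8; cpu at 8 (size 8, align 8) → ends 16; total 16 bytes, alignment 8
vy at 0 (size 8, align 4) → ends 8
vx at 8 (size 4, align 4) → ends 12
cooldown at 12 (size 1, align 1) → ends 13
pad 3 to align 4 for id
id at 16 (size 4, align 4) → ends 20
score at 20 (size 16, align 4) → ends 36
total 36 bytes, alignment 4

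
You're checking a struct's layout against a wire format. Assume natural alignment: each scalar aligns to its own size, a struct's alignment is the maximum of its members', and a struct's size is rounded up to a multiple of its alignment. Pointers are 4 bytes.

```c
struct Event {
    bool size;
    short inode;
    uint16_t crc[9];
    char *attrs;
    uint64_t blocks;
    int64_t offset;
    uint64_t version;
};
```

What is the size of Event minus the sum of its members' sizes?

size at 0 (size 1, align 1) → ends 1
pad 1 to align 2 for inode
inode at 2 (size 2, align 2) → ends 4
crc at 4 (size 18, align 2) → ends 22
pad 2 to align 4 for attrs
attrs at 24 (size 4, align 4) → ends 28
pad 4 to align 8 for blocks
blocks at 32 (size 8, align 8) → ends 40
offset at 40 (size 8, align 8) → ends 48
version at 48 (size 8, align 8) → ends 56
total 56 bytes, alignment 8
data bytes 49, size 56 → padding 7

7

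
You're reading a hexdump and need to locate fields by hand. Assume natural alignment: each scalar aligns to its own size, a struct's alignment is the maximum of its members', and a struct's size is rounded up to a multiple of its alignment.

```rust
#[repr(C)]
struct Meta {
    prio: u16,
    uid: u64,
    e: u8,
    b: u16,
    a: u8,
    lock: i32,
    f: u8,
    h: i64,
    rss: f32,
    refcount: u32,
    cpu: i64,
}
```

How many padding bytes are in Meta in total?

13

@0: prio [2B, align 2] → 2
+6 pad (align 8)
@8: uid [8B, align 8] → 16
@16: e [1B, align 1] → 17
+1 pad (align 2)
@18: b [2B, align 2] → 20
@20: a [1B, align 1] → 21
+3 pad (align 4)
@24: lock [4B, align 4] → 28
@28: f [1B, align 1] → 29
+3 pad (align 8)
@32: h [8B, align 8] → 40
@40: rss [4B, align 4] → 44
@44: refcount [4B, align 4] → 48
@48: cpu [8B, align 8] → 56
size 56, align 8
data bytes 43, size 56 → padding 13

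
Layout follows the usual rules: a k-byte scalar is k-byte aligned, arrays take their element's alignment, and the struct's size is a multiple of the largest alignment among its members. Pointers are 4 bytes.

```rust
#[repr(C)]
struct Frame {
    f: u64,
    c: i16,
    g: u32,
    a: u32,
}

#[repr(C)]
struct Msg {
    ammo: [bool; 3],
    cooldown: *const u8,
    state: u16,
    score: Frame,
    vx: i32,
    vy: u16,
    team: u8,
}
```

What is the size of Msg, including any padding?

Frame: @0: f [8B, align 8] → 8; @8: c [2B, align 2] → 10; +2 pad (align 4); @12: g [4B, align 4] → 16; @16: a [4B, align 4] → 20; +4 tail pad (align 8); size 24, align 8
@0: ammo [3B, align 1] → 3
+1 pad (align 4)
@4: cooldown [4B, align 4] → 8
@8: state [2B, align 2] → 10
+6 pad (align 8)
@16: score [24B, align 8] → 40
@40: vx [4B, align 4] → 44
@44: vy [2B, align 2] → 46
@46: team [1B, align 1] → 47
+1 tail pad (align 8)
size 48, align 8

48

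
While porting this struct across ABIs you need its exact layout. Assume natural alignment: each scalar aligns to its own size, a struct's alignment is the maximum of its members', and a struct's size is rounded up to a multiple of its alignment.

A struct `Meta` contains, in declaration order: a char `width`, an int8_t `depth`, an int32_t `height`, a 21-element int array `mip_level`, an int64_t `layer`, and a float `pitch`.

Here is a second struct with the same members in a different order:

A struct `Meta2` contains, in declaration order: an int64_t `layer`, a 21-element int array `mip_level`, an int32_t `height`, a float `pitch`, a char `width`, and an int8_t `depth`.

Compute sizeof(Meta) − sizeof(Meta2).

8

@0: width [1B, align 1] → 1
@1: depth [1B, align 1] → 2
+2 pad (align 4)
@4: height [4B, align 4] → 8
@8: mip_level [84B, align 4] → 92
+4 pad (align 8)
@96: layer [8B, align 8] → 104
@104: pitch [4B, align 4] → 108
+4 tail pad (align 8)
size 112, align 8
— Meta2 —
@0: layer [8B, align 8] → 8
@8: mip_level [84B, align 4] → 92
@92: height [4B, align 4] → 96
@96: pitch [4B, align 4] → 100
@100: width [1B, align 1] → 101
@101: depth [1B, align 1] → 102
+2 tail pad (align 8)
size 104, align 8
112 − 104 = 8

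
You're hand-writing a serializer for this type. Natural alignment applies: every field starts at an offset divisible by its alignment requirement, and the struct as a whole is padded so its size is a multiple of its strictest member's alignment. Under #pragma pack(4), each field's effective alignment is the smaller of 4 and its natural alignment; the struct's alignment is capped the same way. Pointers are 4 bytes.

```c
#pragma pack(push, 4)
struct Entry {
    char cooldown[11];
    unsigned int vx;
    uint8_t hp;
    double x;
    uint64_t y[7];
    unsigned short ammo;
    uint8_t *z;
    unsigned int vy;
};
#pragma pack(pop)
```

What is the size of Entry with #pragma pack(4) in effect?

96

0..11  cooldown  (11B, 1-aligned)
11..12  -- padding (1B)
12..16  vx  (4B, 4-aligned)
16..17  hp  (1B, 1-aligned)
17..20  -- padding (3B)
20..28  x  (8B, 4-aligned)
28..84  y  (56B, 4-aligned)
84..86  ammo  (2B, 2-aligned)
86..88  -- padding (2B)
88..92  z  (4B, 4-aligned)
92..96  vy  (4B, 4-aligned)
sizeof = 96, alignof = 4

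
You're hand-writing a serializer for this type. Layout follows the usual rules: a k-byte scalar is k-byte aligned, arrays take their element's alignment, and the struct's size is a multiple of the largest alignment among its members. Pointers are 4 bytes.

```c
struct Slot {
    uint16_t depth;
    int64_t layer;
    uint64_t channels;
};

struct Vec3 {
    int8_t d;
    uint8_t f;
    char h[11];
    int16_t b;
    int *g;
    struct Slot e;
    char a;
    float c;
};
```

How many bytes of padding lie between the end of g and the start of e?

Slot: @0: depth [2B, align 2] → 2; +6 pad (align 8); @8: layer [8B, align 8] → 16; @16: channels [8B, align 8] → 24; size 24, align 8
@0: d [1B, align 1] → 1
@1: f [1B, align 1] → 2
@2: h [11B, align 1] → 13
+1 pad (align 2)
@14: b [2B, align 2] → 16
@16: g [4B, align 4] → 20
+4 pad (align 8)
@24: e [24B, align 8] → 48

4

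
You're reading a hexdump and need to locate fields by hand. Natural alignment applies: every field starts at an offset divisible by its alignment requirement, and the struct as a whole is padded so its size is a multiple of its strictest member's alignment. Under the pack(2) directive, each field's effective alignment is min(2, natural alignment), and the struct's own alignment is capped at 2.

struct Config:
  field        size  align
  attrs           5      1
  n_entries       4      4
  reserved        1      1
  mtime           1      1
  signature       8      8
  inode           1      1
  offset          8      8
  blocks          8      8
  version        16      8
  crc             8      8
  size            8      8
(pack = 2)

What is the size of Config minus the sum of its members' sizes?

0..5  attrs  (5B, 1-aligned)
5..6  -- padding (1B)
6..10  n_entries  (4B, 2-aligned)
10..11  reserved  (1B, 1-aligned)
11..12  mtime  (1B, 1-aligned)
12..20  signature  (8B, 2-aligned)
20..21  inode  (1B, 1-aligned)
21..22  -- padding (1B)
22..30  offset  (8B, 2-aligned)
30..38  blocks  (8B, 2-aligned)
38..54  version  (16B, 2-aligned)
54..62  crc  (8B, 2-aligned)
62..70  size  (8B, 2-aligned)
sizeof = 70, alignof = 2
data bytes 68, size 70 → padding 2

2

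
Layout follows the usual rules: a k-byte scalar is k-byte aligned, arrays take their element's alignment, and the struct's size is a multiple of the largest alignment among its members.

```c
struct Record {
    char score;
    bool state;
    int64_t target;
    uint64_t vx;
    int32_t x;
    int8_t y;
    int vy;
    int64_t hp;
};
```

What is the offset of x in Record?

24

0..1  score  (1B, 1-aligned)
1..2  state  (1B, 1-aligned)
2..8  -- padding (6B)
8..16  target  (8B, 8-aligned)
16..24  vx  (8B, 8-aligned)
24..28  x  (4B, 4-aligned)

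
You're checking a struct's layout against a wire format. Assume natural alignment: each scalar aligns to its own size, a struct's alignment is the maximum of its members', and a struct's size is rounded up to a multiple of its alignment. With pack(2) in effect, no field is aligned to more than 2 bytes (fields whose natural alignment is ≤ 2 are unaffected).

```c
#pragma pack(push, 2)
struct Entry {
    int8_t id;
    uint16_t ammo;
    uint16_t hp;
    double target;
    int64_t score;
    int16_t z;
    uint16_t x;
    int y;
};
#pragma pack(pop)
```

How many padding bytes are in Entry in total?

1

0..1  id  (1B, 1-aligned)
1..2  -- padding (1B)
2..4  ammo  (2B, 2-aligned)
4..6  hp  (2B, 2-aligned)
6..14  target  (8B, 2-aligned)
14..22  score  (8B, 2-aligned)
22..24  z  (2B, 2-aligned)
24..26  x  (2B, 2-aligned)
26..30  y  (4B, 2-aligned)
sizeof = 30, alignof = 2
data bytes 29, size 30 → padding 1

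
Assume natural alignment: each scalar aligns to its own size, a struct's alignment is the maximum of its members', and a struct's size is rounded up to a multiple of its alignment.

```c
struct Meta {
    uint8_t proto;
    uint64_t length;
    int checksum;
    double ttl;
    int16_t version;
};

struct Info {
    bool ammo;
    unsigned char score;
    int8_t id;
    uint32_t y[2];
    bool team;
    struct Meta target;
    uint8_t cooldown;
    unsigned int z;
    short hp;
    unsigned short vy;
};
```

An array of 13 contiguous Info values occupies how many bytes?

936

Meta: proto at 0 (size 1, align 1) → ends 1; pad 7 to align 8 for length; length at 8 (size 8, align 8) → ends 16; checksum at 16 (size 4, align 4) → ends 20; pad 4 to align 8 for ttl; ttl at 24 (size 8, align 8) → ends 32; version at 32 (size 2, align 2) → ends 34; tail pad 6 to reach multiple of 8; total 40 bytes, alignment 8
ammo at 0 (size 1, align 1) → ends 1
score at 1 (size 1, align 1) → ends 2
id at 2 (size 1, align 1) → ends 3
pad 1 to align 4 for y
y at 4 (size 8, align 4) → ends 12
team at 12 (size 1, align 1) → ends 13
pad 3 to align 8 for target
target at 16 (size 40, align 8) → ends 56
cooldown at 56 (size 1, align 1) → ends 57
pad 3 to align 4 for z
z at 60 (size 4, align 4) → ends 64
hp at 64 (size 2, align 2) → ends 66
vy at 66 (size 2, align 2) → ends 68
tail pad 4 to reach multiple of 8
total 72 bytes, alignment 8
array of 13: 13 × 72 = 936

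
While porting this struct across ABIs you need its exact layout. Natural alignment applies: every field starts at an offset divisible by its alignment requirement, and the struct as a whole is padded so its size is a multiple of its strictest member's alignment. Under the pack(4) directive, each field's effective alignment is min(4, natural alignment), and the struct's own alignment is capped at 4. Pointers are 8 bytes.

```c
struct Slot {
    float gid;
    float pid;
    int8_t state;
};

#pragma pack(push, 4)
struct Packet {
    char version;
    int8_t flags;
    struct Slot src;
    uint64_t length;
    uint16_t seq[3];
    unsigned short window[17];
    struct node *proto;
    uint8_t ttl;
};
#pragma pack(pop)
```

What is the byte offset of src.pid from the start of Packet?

Slot: @0: gid [4B, align 4] → 4; @4: pid [4B, align 4] → 8; @8: state [1B, align 1] → 9; +3 tail pad (align 4); size 12, align 4
@0: version [1B, align 1] → 1
@1: flags [1B, align 1] → 2
+2 pad (align 4)
@4: src [12B, align 4] → 16
within Slot: pid at 4
4 + 4 = 8

8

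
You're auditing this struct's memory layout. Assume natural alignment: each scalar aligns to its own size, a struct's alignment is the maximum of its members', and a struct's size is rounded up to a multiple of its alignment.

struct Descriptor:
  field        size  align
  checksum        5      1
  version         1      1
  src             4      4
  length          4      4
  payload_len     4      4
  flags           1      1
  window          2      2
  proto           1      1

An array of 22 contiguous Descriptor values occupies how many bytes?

616

checksum at 0 (size 5, align 1) → ends 5
version at 5 (size 1, align 1) → ends 6
pad 2 to align 4 for src
src at 8 (size 4, align 4) → ends 12
length at 12 (size 4, align 4) → ends 16
payload_len at 16 (size 4, align 4) → ends 20
flags at 20 (size 1, align 1) → ends 21
pad 1 to align 2 for window
window at 22 (size 2, align 2) → ends 24
proto at 24 (size 1, align 1) → ends 25
tail pad 3 to reach multiple of 4
total 28 bytes, alignment 4
array of 22: 22 × 28 = 616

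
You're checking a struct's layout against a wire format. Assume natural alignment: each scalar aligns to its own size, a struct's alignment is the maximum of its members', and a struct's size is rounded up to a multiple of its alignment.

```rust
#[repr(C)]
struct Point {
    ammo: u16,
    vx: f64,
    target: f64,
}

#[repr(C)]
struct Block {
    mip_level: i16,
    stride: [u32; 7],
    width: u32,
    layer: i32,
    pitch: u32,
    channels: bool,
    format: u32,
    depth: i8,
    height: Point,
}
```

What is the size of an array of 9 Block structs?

720

Point: ammo at 0 (size 2, align 2) → ends 2; pad 6 to align 8 for vx; vx at 8 (size 8, align 8) → ends 16; target at 16 (size 8, align 8) → ends 24; total 24 bytes, alignment 8
mip_level at 0 (size 2, align 2) → ends 2
pad 2 to align 4 for stride
stride at 4 (size 28, align 4) → ends 32
width at 32 (size 4, align 4) → ends 36
layer at 36 (size 4, align 4) → ends 40
pitch at 40 (size 4, align 4) → ends 44
channels at 44 (size 1, align 1) → ends 45
pad 3 to align 4 for format
format at 48 (size 4, align 4) → ends 52
depth at 52 (size 1, align 1) → ends 53
pad 3 to align 8 for height
height at 56 (size 24, align 8) → ends 80
total 80 bytes, alignment 8
array of 9: 9 × 80 = 720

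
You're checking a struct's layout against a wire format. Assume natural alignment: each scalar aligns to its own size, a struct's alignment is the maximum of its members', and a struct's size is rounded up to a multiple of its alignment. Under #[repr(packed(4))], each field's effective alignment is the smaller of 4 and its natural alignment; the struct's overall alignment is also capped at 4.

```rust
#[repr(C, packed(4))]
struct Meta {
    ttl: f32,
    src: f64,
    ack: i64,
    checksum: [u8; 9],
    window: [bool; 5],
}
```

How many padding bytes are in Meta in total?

2

ttl at 0 (size 4, align 4) → ends 4
src at 4 (size 8, align 4) → ends 12
ack at 12 (size 8, align 4) → ends 20
checksum at 20 (size 9, align 1) → ends 29
window at 29 (size 5, align 1) → ends 34
tail pad 2 to reach multiple of 4
total 36 bytes, alignment 4
data bytes 34, size 36 → padding 2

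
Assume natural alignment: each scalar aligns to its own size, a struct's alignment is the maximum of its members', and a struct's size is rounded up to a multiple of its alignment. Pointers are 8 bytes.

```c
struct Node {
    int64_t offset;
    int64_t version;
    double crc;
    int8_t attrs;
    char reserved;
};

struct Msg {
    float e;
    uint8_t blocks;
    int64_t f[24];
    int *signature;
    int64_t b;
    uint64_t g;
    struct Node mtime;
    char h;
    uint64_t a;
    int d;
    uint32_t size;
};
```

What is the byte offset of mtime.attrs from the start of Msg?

Node: offset at 0 (size 8, align 8) → ends 8; version at 8 (size 8, align 8) → ends 16; crc at 16 (size 8, align 8) → ends 24; attrs at 24 (size 1, align 1) → ends 25; reserved at 25 (size 1, align 1) → ends 26; tail pad 6 to reach multiple of 8; total 32 bytes, alignment 8
e at 0 (size 4, align 4) → ends 4
blocks at 4 (size 1, align 1) → ends 5
pad 3 to align 8 for f
f at 8 (size 192, align 8) → ends 200
signature at 200 (size 8, align 8) → ends 208
b at 208 (size 8, align 8) → ends 216
g at 216 (size 8, align 8) → ends 224
mtime at 224 (size 32, align 8) → ends 256
within Node: attrs at 24
224 + 24 = 248

248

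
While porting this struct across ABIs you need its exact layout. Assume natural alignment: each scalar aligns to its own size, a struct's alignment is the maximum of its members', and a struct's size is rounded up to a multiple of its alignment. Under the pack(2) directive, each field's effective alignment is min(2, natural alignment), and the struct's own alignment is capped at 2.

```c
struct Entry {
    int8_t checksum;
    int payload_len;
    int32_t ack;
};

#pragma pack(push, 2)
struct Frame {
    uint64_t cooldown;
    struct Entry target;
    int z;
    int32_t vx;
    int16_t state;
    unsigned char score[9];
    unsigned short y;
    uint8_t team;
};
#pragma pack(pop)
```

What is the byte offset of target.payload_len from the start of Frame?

Entry: @0: checksum [1B, align 1] → 1; +3 pad (align 4); @4: payload_len [4B, align 4] → 8; @8: ack [4B, align 4] → 12; size 12, align 4
@0: cooldown [8B, align 2] → 8
@8: target [12B, align 2] → 20
within Entry: payload_len at 4
8 + 4 = 12

12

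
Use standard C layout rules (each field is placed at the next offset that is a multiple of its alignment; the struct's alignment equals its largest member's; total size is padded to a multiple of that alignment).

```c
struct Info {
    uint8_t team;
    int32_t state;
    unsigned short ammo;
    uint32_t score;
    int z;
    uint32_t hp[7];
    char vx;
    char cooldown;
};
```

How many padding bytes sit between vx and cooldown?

0..1  team  (1B, 1-aligned)
1..4  -- padding (3B)
4..8  state  (4B, 4-aligned)
8..10  ammo  (2B, 2-aligned)
10..12  -- padding (2B)
12..16  score  (4B, 4-aligned)
16..20  z  (4B, 4-aligned)
20..48  hp  (28B, 4-aligned)
48..49  vx  (1B, 1-aligned)
49..50  cooldown  (1B, 1-aligned)

0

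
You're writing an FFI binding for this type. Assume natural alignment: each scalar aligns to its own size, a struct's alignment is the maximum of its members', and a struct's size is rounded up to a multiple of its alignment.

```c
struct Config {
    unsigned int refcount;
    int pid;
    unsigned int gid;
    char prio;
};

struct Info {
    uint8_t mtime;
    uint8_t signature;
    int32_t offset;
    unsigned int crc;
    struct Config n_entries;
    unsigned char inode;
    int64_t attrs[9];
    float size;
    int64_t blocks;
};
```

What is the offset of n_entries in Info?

Config: refcount at 0 (size 4, align 4) → ends 4; pid at 4 (size 4, align 4) → ends 8; gid at 8 (size 4, align 4) → ends 12; prio at 12 (size 1, align 1) → ends 13; tail pad 3 to reach multiple of 4; total 16 bytes, alignment 4
mtime at 0 (size 1, align 1) → ends 1
signature at 1 (size 1, align 1) → ends 2
pad 2 to align 4 for offset
offset at 4 (size 4, align 4) → ends 8
crc at 8 (size 4, align 4) → ends 12
n_entries at 12 (size 16, align 4) → ends 28

12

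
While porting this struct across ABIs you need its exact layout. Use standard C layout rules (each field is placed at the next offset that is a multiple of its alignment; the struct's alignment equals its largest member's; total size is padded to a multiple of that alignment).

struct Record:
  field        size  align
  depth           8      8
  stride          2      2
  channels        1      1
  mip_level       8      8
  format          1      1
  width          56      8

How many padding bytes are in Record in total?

12

0..8  depth  (8B, 8-aligned)
8..10  stride  (2B, 2-aligned)
10..11  channels  (1B, 1-aligned)
11..16  -- padding (5B)
16..24  mip_level  (8B, 8-aligned)
24..25  format  (1B, 1-aligned)
25..32  -- padding (7B)
32..88  width  (56B, 8-aligned)
sizeof = 88, alignof = 8
data bytes 76, size 88 → padding 12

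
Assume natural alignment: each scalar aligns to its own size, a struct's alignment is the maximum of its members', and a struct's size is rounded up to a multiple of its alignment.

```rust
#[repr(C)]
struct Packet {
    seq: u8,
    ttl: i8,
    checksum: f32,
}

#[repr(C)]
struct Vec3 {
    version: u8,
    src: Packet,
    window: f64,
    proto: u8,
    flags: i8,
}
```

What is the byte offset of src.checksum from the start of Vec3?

8

Packet: seq at 0 (size 1, align 1) → ends 1; ttl at 1 (size 1, align 1) → ends 2; pad 2 to align 4 for checksum; checksum at 4 (size 4, align 4) → ends 8; total 8 bytes, alignment 4
version at 0 (size 1, align 1) → ends 1
pad 3 to align 4 for src
src at 4 (size 8, align 4) → ends 12
within Packet: checksum at 4
4 + 4 = 8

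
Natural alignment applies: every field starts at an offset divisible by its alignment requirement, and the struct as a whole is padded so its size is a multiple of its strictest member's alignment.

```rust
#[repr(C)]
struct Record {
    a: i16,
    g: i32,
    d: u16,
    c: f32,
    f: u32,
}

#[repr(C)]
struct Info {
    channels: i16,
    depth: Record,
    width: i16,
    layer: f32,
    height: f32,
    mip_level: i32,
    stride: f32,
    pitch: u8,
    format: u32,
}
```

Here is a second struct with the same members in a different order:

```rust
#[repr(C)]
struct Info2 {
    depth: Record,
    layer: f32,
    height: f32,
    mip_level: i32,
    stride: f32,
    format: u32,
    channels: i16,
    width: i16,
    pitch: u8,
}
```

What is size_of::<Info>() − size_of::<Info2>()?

4

Record: 0..2  a  (2B, 2-aligned); 2..4  -- padding (2B); 4..8  g  (4B, 4-aligned); 8..10  d  (2B, 2-aligned); 10..12  -- padding (2B); 12..16  c  (4B, 4-aligned); 16..20  f  (4B, 4-aligned); sizeof = 20, alignof = 4
0..2  channels  (2B, 2-aligned)
2..4  -- padding (2B)
4..24  depth  (20B, 4-aligned)
24..26  width  (2B, 2-aligned)
26..28  -- padding (2B)
28..32  layer  (4B, 4-aligned)
32..36  height  (4B, 4-aligned)
36..40  mip_level  (4B, 4-aligned)
40..44  stride  (4B, 4-aligned)
44..45  pitch  (1B, 1-aligned)
45..48  -- padding (3B)
48..52  format  (4B, 4-aligned)
sizeof = 52, alignof = 4
— Info2 —
0..20  depth  (20B, 4-aligned)
20..24  layer  (4B, 4-aligned)
24..28  height  (4B, 4-aligned)
28..32  mip_level  (4B, 4-aligned)
32..36  stride  (4B, 4-aligned)
36..40  format  (4B, 4-aligned)
40..42  channels  (2B, 2-aligned)
42..44  width  (2B, 2-aligned)
44..45  pitch  (1B, 1-aligned)
45..48  -- tail padding (3B)
sizeof = 48, alignof = 4
52 − 48 = 4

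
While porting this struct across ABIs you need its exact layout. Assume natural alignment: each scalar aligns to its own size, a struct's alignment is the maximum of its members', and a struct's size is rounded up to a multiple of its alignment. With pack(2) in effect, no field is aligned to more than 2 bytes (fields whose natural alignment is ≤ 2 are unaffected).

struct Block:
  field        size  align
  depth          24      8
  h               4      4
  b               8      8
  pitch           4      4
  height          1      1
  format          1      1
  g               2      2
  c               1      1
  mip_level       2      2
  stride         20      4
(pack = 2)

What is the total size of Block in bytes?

depth at 0 (size 24, align 2) → ends 24
h at 24 (size 4, align 2) → ends 28
b at 28 (size 8, align 2) → ends 36
pitch at 36 (size 4, align 2) → ends 40
height at 40 (size 1, align 1) → ends 41
format at 41 (size 1, align 1) → ends 42
g at 42 (size 2, align 2) → ends 44
c at 44 (size 1, align 1) → ends 45
pad 1 to align 2 for mip_level
mip_level at 46 (size 2, align 2) → ends 48
stride at 48 (size 20, align 2) → ends 68
total 68 bytes, alignment 2

68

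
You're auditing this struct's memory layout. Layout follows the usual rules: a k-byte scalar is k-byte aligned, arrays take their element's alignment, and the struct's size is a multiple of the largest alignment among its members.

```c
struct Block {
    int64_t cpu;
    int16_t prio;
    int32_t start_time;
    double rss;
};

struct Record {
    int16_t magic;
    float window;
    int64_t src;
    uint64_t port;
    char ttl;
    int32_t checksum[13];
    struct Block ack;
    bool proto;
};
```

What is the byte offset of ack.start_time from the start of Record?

Block: @0: cpu [8B, align 8] → 8; @8: prio [2B, align 2] → 10; +2 pad (align 4); @12: start_time [4B, align 4] → 16; @16: rss [8B, align 8] → 24; size 24, align 8
@0: magic [2B, align 2] → 2
+2 pad (align 4)
@4: window [4B, align 4] → 8
@8: src [8B, align 8] → 16
@16: port [8B, align 8] → 24
@24: ttl [1B, align 1] → 25
+3 pad (align 4)
@28: checksum [52B, align 4] → 80
@80: ack [24B, align 8] → 104
within Block: start_time at 12
80 + 12 = 92

92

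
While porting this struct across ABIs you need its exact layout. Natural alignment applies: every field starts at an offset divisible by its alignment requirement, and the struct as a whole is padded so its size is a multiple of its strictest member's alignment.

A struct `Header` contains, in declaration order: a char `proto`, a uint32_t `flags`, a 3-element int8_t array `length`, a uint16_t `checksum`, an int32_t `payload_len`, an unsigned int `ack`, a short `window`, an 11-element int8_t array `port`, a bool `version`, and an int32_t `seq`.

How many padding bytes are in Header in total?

8

@0: proto [1B, align 1] → 1
+3 pad (align 4)
@4: flags [4B, align 4] → 8
@8: length [3B, align 1] → 11
+1 pad (align 2)
@12: checksum [2B, align 2] → 14
+2 pad (align 4)
@16: payload_len [4B, align 4] → 20
@20: ack [4B, align 4] → 24
@24: window [2B, align 2] → 26
@26: port [11B, align 1] → 37
@37: version [1B, align 1] → 38
+2 pad (align 4)
@40: seq [4B, align 4] → 44
size 44, align 4
data bytes 36, size 44 → padding 8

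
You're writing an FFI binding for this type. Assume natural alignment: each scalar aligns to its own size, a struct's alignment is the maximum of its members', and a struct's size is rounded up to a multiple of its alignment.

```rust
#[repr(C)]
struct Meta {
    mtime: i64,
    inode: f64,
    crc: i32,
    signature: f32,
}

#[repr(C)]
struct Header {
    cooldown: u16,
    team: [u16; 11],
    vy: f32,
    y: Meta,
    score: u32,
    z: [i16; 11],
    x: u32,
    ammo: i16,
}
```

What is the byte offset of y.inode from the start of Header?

Meta: @0: mtime [8B, align 8] → 8; @8: inode [8B, align 8] → 16; @16: crc [4B, align 4] → 20; @20: signature [4B, align 4] → 24; size 24, align 8
@0: cooldown [2B, align 2] → 2
@2: team [22B, align 2] → 24
@24: vy [4B, align 4] → 28
+4 pad (align 8)
@32: y [24B, align 8] → 56
within Meta: inode at 8
32 + 8 = 40

40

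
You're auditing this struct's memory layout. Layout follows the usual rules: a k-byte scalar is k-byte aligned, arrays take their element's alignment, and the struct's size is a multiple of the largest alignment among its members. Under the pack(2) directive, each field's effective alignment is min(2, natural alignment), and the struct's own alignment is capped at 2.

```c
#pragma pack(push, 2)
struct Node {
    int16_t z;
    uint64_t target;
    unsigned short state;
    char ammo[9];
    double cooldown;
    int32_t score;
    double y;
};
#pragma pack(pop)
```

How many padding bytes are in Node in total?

1

@0: z [2B, align 2] → 2
@2: target [8B, align 2] → 10
@10: state [2B, align 2] → 12
@12: ammo [9B, align 1] → 21
+1 pad (align 2)
@22: cooldown [8B, align 2] → 30
@30: score [4B, align 2] → 34
@34: y [8B, align 2] → 42
size 42, align 2
data bytes 41, size 42 → padding 1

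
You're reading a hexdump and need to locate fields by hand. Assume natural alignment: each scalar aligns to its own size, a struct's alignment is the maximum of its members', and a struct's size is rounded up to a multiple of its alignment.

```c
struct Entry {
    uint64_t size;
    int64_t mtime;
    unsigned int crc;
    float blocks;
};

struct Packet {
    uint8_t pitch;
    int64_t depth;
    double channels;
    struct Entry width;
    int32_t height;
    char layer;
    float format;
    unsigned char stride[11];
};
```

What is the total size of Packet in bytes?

Entry: size at 0 (size 8, align 8) → ends 8; mtime at 8 (size 8, align 8) → ends 16; crc at 16 (size 4, align 4) → ends 20; blocks at 20 (size 4, align 4) → ends 24; total 24 bytes, alignment 8
pitch at 0 (size 1, align 1) → ends 1
pad 7 to align 8 for depth
depth at 8 (size 8, align 8) → ends 16
channels at 16 (size 8, align 8) → ends 24
width at 24 (size 24, align 8) → ends 48
height at 48 (size 4, align 4) → ends 52
layer at 52 (size 1, align 1) → ends 53
pad 3 to align 4 for format
format at 56 (size 4, align 4) → ends 60
stride at 60 (size 11, align 1) → ends 71
tail pad 1 to reach multiple of 8
total 72 bytes, alignment 8

72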